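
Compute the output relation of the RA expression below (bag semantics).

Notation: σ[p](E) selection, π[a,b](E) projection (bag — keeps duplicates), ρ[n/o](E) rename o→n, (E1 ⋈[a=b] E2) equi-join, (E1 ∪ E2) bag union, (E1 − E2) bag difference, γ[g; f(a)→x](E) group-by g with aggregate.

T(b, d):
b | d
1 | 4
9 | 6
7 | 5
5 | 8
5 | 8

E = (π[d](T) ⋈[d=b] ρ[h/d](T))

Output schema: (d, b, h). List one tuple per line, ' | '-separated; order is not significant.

Per-node cardinality:
  T → 5
  π[d](T) → 5
  T → 5
  ρ[h/d](T) → 5
  (π[d](T) ⋈[d=b] ρ[h/d](T)) → 2

== RESULT ==
d | b | h
5 | 5 | 8
5 | 5 | 8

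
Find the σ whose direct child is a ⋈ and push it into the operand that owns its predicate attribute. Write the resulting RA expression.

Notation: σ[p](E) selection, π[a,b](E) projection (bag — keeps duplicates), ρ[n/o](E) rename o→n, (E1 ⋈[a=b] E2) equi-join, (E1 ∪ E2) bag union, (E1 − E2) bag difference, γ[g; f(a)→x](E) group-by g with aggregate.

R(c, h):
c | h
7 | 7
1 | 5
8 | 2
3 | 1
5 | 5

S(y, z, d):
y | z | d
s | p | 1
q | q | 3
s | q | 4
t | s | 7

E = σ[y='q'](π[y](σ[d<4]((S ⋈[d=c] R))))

σ filters on d, owned by the left side.
E' = σ[y='q'](π[y]((σ[d<4](S) ⋈[d=c] R)))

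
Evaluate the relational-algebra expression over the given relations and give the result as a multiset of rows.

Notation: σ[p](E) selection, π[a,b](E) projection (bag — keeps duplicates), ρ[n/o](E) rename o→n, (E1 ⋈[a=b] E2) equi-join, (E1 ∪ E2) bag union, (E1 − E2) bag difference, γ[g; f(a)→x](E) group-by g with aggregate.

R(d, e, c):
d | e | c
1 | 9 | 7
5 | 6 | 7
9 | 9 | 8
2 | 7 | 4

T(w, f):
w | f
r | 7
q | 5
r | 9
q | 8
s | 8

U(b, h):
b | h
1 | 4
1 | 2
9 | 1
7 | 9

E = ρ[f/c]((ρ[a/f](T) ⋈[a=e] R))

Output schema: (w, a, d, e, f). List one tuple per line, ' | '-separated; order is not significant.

Stepwise |·|:
  T → 5
  ρ[a/f](T) → 5
  R → 4
  (ρ[a/f](T) ⋈[a=e] R) → 3
  ρ[f/c]((ρ[a/f](T) ⋈[a=e] R)) → 3

== RESULT ==
w | a | d | e | f
r | 7 | 2 | 7 | 4
r | 9 | 1 | 9 | 7
r | 9 | 9 | 9 | 8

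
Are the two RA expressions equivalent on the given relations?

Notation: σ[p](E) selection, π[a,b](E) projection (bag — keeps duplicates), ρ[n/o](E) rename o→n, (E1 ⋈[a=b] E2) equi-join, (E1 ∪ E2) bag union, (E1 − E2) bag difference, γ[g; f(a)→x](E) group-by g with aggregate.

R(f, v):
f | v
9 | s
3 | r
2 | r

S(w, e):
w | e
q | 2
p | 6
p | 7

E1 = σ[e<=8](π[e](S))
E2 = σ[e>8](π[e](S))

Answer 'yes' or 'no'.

E1 per-node cardinality:
  S → 3
  π[e](S) → 3
  σ[e<=8](π[e](S)) → 3
E2 per-node cardinality:
  S → 3
  π[e](S) → 3
  σ[e>8](π[e](S)) → 0

E1 result:
e
2
6
7
E2 result:
e
(0 rows)
Witness: (6,) appears 1× in E1 but 0× in E2.

no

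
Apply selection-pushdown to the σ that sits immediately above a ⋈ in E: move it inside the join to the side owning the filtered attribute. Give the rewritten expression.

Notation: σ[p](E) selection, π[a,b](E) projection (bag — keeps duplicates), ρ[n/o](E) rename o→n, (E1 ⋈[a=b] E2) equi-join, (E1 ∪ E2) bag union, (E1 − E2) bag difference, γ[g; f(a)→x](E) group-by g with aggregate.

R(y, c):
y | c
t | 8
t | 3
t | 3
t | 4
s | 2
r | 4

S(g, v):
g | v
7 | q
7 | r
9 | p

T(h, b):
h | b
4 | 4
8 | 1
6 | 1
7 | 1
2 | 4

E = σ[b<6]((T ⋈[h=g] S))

σ filters on b, owned by the left side.
E' = (σ[b<6](T) ⋈[h=g] S)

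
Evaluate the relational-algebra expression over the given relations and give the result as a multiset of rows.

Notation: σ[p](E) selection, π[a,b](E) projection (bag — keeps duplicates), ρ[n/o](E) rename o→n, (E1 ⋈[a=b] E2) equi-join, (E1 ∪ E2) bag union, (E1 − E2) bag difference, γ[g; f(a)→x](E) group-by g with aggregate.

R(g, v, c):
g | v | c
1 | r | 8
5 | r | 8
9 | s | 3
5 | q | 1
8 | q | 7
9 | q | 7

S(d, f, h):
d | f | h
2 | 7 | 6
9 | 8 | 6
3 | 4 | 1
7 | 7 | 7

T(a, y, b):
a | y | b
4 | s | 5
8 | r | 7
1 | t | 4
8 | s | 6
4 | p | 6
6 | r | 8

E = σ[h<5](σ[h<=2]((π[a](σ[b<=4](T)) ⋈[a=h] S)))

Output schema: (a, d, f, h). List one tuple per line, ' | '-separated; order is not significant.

Subexpression sizes:
  T → 6
  σ[b<=4](T) → 1
  π[a](σ[b<=4](T)) → 1
  S → 4
  (π[a](σ[b<=4](T)) ⋈[a=h] S) → 1
  σ[h<=2]((π[a](σ[b<=4](T)) ⋈[a=h] S)) → 1
  σ[h<5](σ[h<=2]((π[a](σ[b<=4](T)) ⋈[a=h] S))) → 1

== RESULT ==
a | d | f | h
1 | 3 | 4 | 1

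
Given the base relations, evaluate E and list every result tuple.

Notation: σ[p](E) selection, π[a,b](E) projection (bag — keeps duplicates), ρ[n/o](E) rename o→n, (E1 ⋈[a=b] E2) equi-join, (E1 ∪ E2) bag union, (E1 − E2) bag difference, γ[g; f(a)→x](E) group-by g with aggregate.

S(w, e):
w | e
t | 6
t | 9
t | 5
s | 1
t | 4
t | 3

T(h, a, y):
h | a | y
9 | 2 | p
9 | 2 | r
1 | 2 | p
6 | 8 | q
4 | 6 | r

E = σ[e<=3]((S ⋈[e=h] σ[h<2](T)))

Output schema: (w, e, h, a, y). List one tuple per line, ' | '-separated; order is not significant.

Per-node cardinality:
  S → 6
  T → 5
  σ[h<2](T) → 1
  (S ⋈[e=h] σ[h<2](T)) → 1
  σ[e<=3]((S ⋈[e=h] σ[h<2](T))) → 1

== RESULT ==
w | e | h | a | y
s | 1 | 1 | 2 | p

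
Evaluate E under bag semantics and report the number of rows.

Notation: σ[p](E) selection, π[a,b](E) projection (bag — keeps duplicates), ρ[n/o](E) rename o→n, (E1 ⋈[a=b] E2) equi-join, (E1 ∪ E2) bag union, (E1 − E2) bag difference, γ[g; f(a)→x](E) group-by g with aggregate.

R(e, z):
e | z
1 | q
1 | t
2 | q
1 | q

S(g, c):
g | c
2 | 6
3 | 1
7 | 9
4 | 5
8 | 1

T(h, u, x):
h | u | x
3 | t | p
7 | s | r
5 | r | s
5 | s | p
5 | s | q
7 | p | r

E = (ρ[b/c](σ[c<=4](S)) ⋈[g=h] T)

Subexpression sizes:
  S → 5
  σ[c<=4](S) → 2
  ρ[b/c](σ[c<=4](S)) → 2
  T → 6
  (ρ[b/c](σ[c<=4](S)) ⋈[g=h] T) → 1

|E| = 1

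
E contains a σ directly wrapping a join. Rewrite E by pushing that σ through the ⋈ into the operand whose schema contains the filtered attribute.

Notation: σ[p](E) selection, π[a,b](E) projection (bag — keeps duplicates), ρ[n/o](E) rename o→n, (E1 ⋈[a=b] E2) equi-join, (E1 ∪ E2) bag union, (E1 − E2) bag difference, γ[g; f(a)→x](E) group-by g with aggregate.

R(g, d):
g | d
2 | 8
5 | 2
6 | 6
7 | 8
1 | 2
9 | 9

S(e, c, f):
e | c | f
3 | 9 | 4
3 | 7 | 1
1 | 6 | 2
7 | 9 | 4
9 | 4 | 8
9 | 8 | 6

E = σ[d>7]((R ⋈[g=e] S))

σ filters on d, owned by the left side.
E' = (σ[d>7](R) ⋈[g=e] S)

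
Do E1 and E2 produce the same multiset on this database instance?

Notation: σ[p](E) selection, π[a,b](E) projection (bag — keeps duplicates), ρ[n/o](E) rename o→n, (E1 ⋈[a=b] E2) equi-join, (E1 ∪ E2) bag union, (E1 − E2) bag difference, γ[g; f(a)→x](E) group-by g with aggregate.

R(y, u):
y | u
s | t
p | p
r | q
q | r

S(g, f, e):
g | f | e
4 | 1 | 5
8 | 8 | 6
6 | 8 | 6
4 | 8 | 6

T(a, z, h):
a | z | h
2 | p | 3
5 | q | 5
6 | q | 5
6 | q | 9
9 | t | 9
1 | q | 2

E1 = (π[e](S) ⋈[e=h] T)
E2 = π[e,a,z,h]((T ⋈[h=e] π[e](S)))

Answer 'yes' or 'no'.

E1 subexpression sizes:
  S → 4
  π[e](S) → 4
  T → 6
  (π[e](S) ⋈[e=h] T) → 2
E2 subexpression sizes:
  T → 6
  S → 4
  π[e](S) → 4
  (T ⋈[h=e] π[e](S)) → 2
  π[e,a,z,h]((T ⋈[h=e] π[e](S))) → 2

E1 and E2 produce the same multiset:
e | a | z | h
5 | 5 | q | 5
5 | 6 | q | 5

yes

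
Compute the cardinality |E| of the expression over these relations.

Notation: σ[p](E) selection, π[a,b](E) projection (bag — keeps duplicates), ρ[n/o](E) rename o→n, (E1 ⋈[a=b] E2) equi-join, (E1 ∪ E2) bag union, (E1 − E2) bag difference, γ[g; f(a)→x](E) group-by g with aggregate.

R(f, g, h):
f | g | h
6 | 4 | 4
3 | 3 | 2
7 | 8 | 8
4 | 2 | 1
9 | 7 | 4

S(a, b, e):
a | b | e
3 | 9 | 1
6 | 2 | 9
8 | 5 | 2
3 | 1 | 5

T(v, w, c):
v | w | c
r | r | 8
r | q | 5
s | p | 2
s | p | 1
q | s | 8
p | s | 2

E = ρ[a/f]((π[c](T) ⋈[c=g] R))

Subexpression sizes:
  T → 6
  π[c](T) → 6
  R → 5
  (π[c](T) ⋈[c=g] R) → 4
  ρ[a/f]((π[c](T) ⋈[c=g] R)) → 4

|E| = 4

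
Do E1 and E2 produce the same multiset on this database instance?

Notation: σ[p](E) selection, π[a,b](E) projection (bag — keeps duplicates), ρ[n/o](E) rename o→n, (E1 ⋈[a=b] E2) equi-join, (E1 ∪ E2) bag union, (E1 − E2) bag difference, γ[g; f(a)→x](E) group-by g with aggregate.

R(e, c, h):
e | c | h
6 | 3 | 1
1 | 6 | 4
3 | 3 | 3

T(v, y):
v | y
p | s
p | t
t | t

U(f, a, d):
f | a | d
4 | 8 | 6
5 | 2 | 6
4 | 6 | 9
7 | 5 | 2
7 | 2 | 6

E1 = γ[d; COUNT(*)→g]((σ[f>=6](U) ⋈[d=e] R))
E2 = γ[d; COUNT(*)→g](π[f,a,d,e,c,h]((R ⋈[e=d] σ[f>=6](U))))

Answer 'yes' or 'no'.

E1 row counts bottom-up:
  U → 5
  σ[f>=6](U) → 2
  R → 3
  (σ[f>=6](U) ⋈[d=e] R) → 1
  γ[d; COUNT(*)→g]((σ[f>=6](U) ⋈[d=e] R)) → 1
E2 row counts bottom-up:
  R → 3
  U → 5
  σ[f>=6](U) → 2
  (R ⋈[e=d] σ[f>=6](U)) → 1
  π[f,a,d,e,c,h]((R ⋈[e=d] σ[f>=6](U))) → 1
  γ[d; COUNT(*)→g](π[f,a,d,e,c,h]((R ⋈[e=d] σ[f>=6](U)))) → 1

E1 and E2 produce the same multiset:
d | g
6 | 1

yes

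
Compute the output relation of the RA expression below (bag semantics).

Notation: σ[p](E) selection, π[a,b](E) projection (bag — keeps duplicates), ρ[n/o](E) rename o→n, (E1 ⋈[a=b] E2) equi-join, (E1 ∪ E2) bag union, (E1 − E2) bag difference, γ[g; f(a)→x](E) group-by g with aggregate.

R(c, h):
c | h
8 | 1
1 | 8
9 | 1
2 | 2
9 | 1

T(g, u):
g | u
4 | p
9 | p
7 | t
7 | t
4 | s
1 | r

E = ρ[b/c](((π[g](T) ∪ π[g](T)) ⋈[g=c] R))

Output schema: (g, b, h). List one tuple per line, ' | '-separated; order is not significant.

Per-node cardinality:
  T → 6
  π[g](T) → 6
  T → 6
  π[g](T) → 6
  (π[g](T) ∪ π[g](T)) → 12
  R → 5
  ((π[g](T) ∪ π[g](T)) ⋈[g=c] R) → 6
  ρ[b/c](((π[g](T) ∪ π[g](T)) ⋈[g=c] R)) → 6

== RESULT ==
g | b | h
1 | 1 | 8
1 | 1 | 8
9 | 9 | 1
9 | 9 | 1
9 | 9 | 1
9 | 9 | 1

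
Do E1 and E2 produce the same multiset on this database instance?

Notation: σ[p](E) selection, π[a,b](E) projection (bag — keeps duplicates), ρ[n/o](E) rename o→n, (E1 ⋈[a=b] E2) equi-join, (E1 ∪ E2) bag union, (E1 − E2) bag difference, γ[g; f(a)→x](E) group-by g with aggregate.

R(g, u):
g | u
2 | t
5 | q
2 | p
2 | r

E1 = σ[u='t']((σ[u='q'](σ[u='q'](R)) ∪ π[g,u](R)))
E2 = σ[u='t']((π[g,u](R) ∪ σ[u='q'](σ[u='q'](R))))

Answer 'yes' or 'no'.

E1 row counts bottom-up:
  R → 4
  σ[u='q'](R) → 1
  σ[u='q'](σ[u='q'](R)) → 1
  R → 4
  π[g,u](R) → 4
  (σ[u='q'](σ[u='q'](R)) ∪ π[g,u](R)) → 5
  σ[u='t']((σ[u='q'](σ[u='q'](R)) ∪ π[g,u](R))) → 1
E2 row counts bottom-up:
  R → 4
  π[g,u](R) → 4
  R → 4
  σ[u='q'](R) → 1
  σ[u='q'](σ[u='q'](R)) → 1
  (π[g,u](R) ∪ σ[u='q'](σ[u='q'](R))) → 5
  σ[u='t']((π[g,u](R) ∪ σ[u='q'](σ[u='q'](R)))) → 1

E1 and E2 produce the same multiset:
g | u
2 | t

yes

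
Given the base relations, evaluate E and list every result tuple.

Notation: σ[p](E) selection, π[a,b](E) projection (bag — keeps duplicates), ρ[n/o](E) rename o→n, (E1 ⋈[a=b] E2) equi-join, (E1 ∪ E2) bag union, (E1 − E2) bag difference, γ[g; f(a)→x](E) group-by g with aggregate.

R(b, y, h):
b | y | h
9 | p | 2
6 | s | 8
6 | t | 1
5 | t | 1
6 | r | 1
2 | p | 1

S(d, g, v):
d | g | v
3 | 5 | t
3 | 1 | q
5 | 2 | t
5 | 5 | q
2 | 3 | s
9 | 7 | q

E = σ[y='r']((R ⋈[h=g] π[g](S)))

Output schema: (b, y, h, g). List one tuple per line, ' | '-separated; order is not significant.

Stepwise |·|:
  R → 6
  S → 6
  π[g](S) → 6
  (R ⋈[h=g] π[g](S)) → 5
  σ[y='r']((R ⋈[h=g] π[g](S))) → 1

== RESULT ==
b | y | h | g
6 | r | 1 | 1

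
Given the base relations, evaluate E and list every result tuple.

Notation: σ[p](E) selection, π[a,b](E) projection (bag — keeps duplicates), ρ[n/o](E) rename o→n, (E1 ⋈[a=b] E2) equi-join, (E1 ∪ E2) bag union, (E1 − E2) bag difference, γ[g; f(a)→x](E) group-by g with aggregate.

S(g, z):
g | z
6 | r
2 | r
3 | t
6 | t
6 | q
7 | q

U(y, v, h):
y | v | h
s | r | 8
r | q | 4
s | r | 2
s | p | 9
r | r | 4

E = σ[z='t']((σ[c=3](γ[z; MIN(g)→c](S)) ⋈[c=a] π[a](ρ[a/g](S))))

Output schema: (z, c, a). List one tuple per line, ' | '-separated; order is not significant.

Per-node cardinality:
  S → 6
  γ[z; MIN(g)→c](S) → 3
  σ[c=3](γ[z; MIN(g)→c](S)) → 1
  S → 6
  ρ[a/g](S) → 6
  π[a](ρ[a/g](S)) → 6
  (σ[c=3](γ[z; MIN(g)→c](S)) ⋈[c=a] π[a](ρ[a/g](S))) → 1
  σ[z='t']((σ[c=3](γ[z; MIN(g)→c](S)) ⋈[c=a] π[a](ρ[a/g](S)))) → 1

== RESULT ==
z | c | a
t | 3 | 3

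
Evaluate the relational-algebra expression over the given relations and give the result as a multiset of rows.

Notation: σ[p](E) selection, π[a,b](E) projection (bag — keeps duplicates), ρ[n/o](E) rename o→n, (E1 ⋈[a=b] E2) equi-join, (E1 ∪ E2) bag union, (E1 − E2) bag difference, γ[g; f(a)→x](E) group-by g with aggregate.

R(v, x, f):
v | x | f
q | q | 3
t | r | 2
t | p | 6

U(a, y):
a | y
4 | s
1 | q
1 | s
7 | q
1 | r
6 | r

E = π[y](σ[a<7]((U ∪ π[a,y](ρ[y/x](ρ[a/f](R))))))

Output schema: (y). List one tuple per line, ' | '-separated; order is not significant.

Stepwise |·|:
  U → 6
  R → 3
  ρ[a/f](R) → 3
  ρ[y/x](ρ[a/f](R)) → 3
  π[a,y](ρ[y/x](ρ[a/f](R))) → 3
  (U ∪ π[a,y](ρ[y/x](ρ[a/f](R)))) → 9
  σ[a<7]((U ∪ π[a,y](ρ[y/x](ρ[a/f](R))))) → 8
  π[y](σ[a<7]((U ∪ π[a,y](ρ[y/x](ρ[a/f](R)))))) → 8

== RESULT ==
y
p
q
q
r
r
r
s
s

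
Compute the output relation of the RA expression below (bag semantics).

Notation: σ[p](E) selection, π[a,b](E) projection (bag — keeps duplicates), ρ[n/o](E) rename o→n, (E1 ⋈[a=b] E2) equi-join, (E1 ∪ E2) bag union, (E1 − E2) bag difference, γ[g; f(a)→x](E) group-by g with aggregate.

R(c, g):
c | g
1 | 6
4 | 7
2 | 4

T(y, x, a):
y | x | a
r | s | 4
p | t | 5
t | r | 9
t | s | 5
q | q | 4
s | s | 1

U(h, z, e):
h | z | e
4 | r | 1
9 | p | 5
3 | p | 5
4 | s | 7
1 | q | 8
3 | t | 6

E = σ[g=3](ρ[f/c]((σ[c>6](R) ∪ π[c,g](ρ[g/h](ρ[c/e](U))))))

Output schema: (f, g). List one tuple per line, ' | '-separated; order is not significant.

Stepwise |·|:
  R → 3
  σ[c>6](R) → 0
  U → 6
  ρ[c/e](U) → 6
  ρ[g/h](ρ[c/e](U)) → 6
  π[c,g](ρ[g/h](ρ[c/e](U))) → 6
  (σ[c>6](R) ∪ π[c,g](ρ[g/h](ρ[c/e](U)))) → 6
  ρ[f/c]((σ[c>6](R) ∪ π[c,g](ρ[g/h](ρ[c/e](U))))) → 6
  σ[g=3](ρ[f/c]((σ[c>6](R) ∪ π[c,g](ρ[g/h](ρ[c/e](U)))))) → 2

== RESULT ==
f | g
5 | 3
6 | 3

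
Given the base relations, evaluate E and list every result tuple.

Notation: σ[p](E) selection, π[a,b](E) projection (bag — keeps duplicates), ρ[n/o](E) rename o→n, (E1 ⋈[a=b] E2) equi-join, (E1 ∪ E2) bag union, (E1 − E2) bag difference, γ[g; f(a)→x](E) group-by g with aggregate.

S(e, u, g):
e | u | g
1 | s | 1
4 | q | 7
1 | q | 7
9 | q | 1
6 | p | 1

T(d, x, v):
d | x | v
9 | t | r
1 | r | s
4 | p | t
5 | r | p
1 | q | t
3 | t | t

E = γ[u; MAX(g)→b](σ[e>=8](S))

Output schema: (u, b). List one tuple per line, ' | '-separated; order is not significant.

Stepwise |·|:
  S → 5
  σ[e>=8](S) → 1
  γ[u; MAX(g)→b](σ[e>=8](S)) → 1

== RESULT ==
u | b
q | 1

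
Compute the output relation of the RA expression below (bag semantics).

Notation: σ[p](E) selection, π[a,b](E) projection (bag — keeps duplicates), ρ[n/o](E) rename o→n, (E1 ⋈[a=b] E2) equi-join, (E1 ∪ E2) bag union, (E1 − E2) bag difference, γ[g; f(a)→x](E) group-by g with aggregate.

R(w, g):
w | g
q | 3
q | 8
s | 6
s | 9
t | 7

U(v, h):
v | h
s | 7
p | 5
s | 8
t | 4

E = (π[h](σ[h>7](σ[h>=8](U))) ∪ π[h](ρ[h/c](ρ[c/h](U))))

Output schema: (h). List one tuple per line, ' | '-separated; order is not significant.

Subexpression sizes:
  U → 4
  σ[h>=8](U) → 1
  σ[h>7](σ[h>=8](U)) → 1
  π[h](σ[h>7](σ[h>=8](U))) → 1
  U → 4
  ρ[c/h](U) → 4
  ρ[h/c](ρ[c/h](U)) → 4
  π[h](ρ[h/c](ρ[c/h](U))) → 4
  (π[h](σ[h>7](σ[h>=8](U))) ∪ π[h](ρ[h/c](ρ[c/h](U)))) → 5

== RESULT ==
h
4
5
7
8
8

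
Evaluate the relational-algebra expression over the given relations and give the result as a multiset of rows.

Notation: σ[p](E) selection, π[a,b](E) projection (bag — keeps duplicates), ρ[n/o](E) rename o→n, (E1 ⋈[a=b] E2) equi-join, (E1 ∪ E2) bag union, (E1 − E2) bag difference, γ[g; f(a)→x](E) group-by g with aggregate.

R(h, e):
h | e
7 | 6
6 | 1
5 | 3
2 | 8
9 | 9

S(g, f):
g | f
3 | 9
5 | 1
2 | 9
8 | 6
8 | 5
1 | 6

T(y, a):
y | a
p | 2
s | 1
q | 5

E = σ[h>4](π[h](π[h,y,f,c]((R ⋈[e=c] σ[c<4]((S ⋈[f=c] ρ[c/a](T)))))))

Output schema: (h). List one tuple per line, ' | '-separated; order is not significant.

Per-node cardinality:
  R → 5
  S → 6
  T → 3
  ρ[c/a](T) → 3
  (S ⋈[f=c] ρ[c/a](T)) → 2
  σ[c<4]((S ⋈[f=c] ρ[c/a](T))) → 1
  (R ⋈[e=c] σ[c<4]((S ⋈[f=c] ρ[c/a](T)))) → 1
  π[h,y,f,c]((R ⋈[e=c] σ[c<4]((S ⋈[f=c] ρ[c/a](T))))) → 1
  π[h](π[h,y,f,c]((R ⋈[e=c] σ[c<4]((S ⋈[f=c] ρ[c/a](T)))))) → 1
  σ[h>4](π[h](π[h,y,f,c]((R ⋈[e=c] σ[c<4]((S ⋈[f=c] ρ[c/a](T))))))) → 1

== RESULT ==
h
6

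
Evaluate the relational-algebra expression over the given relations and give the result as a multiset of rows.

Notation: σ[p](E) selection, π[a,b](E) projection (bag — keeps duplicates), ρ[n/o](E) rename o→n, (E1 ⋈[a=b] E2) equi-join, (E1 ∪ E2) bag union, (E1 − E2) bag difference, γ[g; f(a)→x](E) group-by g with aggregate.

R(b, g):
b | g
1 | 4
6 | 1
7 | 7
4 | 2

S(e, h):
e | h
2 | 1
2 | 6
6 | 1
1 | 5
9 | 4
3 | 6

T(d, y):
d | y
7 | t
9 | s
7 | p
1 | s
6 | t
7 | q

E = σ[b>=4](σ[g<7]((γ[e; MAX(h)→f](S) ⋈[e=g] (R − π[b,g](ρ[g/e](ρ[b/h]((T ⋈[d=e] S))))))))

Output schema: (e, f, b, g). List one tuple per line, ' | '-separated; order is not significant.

Per-node cardinality:
  S → 6
  γ[e; MAX(h)→f](S) → 5
  R → 4
  T → 6
  S → 6
  (T ⋈[d=e] S) → 3
  ρ[b/h]((T ⋈[d=e] S)) → 3
  ρ[g/e](ρ[b/h]((T ⋈[d=e] S))) → 3
  π[b,g](ρ[g/e](ρ[b/h]((T ⋈[d=e] S)))) → 3
  (R − π[b,g](ρ[g/e](ρ[b/h]((T ⋈[d=e] S))))) → 4
  (γ[e; MAX(h)→f](S) ⋈[e=g] (R − π[b,g](ρ[g/e](ρ[b/h]((T ⋈[d=e] S)))))) → 2
  σ[g<7]((γ[e; MAX(h)→f](S) ⋈[e=g] (R − π[b,g](ρ[g/e](ρ[b/h]((T ⋈[d=e] S))))))) → 2
  σ[b>=4](σ[g<7]((γ[e; MAX(h)→f](S) ⋈[e=g] (R − π[b,g](ρ[g/e](ρ[b/h]((T ⋈[d=e] S)))))))) → 2

== RESULT ==
e | f | b | g
1 | 5 | 6 | 1
2 | 6 | 4 | 2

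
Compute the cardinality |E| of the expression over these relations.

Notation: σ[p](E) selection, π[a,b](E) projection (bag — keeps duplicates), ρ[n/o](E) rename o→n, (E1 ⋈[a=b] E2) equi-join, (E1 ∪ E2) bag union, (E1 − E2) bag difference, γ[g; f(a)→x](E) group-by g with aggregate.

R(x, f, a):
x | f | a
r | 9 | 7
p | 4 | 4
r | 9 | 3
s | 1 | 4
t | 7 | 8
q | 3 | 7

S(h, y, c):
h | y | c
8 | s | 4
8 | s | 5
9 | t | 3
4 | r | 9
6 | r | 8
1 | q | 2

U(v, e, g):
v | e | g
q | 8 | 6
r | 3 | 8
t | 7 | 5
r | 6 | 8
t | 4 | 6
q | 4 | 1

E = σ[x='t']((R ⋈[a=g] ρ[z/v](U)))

Subexpression sizes:
  R → 6
  U → 6
  ρ[z/v](U) → 6
  (R ⋈[a=g] ρ[z/v](U)) → 2
  σ[x='t']((R ⋈[a=g] ρ[z/v](U))) → 2

|E| = 2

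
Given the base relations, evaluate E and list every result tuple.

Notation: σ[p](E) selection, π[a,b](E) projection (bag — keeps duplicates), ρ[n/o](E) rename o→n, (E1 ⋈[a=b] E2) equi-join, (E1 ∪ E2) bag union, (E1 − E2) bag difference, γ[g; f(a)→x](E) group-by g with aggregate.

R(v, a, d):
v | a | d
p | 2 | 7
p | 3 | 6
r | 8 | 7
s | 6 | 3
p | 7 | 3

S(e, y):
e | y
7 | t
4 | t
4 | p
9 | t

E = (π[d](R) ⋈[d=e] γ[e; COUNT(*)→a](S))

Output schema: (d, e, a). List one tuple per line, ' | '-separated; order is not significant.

Per-node cardinality:
  R → 5
  π[d](R) → 5
  S → 4
  γ[e; COUNT(*)→a](S) → 3
  (π[d](R) ⋈[d=e] γ[e; COUNT(*)→a](S)) → 2

== RESULT ==
d | e | a
7 | 7 | 1
7 | 7 | 1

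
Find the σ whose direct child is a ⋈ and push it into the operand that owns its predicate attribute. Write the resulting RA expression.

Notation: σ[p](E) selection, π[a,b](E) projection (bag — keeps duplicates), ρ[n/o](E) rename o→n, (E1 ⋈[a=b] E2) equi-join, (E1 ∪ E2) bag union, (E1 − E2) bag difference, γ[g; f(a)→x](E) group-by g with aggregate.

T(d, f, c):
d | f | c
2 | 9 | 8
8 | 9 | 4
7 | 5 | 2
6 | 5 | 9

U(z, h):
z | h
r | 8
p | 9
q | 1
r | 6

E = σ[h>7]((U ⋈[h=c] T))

σ filters on h, owned by the left side.
E' = (σ[h>7](U) ⋈[h=c] T)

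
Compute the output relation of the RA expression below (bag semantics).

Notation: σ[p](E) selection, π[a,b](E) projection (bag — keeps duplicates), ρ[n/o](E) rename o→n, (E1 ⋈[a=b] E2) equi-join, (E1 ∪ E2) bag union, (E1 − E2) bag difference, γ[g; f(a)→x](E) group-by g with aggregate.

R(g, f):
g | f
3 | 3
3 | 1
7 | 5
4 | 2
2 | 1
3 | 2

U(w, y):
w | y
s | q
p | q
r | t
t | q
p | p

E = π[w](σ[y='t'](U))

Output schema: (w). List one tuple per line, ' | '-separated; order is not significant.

Subexpression sizes:
  U → 5
  σ[y='t'](U) → 1
  π[w](σ[y='t'](U)) → 1

== RESULT ==
w
r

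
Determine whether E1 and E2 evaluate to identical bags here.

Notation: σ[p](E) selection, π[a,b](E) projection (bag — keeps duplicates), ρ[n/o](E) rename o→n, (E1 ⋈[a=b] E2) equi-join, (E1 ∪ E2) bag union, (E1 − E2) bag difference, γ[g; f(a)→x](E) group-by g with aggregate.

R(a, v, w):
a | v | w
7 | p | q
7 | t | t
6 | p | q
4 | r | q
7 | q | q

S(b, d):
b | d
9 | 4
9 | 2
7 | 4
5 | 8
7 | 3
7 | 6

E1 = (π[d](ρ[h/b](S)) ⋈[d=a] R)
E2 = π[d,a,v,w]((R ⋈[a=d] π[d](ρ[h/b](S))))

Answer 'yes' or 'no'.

E1 per-node cardinality:
  S → 6
  ρ[h/b](S) → 6
  π[d](ρ[h/b](S)) → 6
  R → 5
  (π[d](ρ[h/b](S)) ⋈[d=a] R) → 3
E2 per-node cardinality:
  R → 5
  S → 6
  ρ[h/b](S) → 6
  π[d](ρ[h/b](S)) → 6
  (R ⋈[a=d] π[d](ρ[h/b](S))) → 3
  π[d,a,v,w]((R ⋈[a=d] π[d](ρ[h/b](S)))) → 3

E1 and E2 produce the same multiset:
d | a | v | w
4 | 4 | r | q
4 | 4 | r | q
6 | 6 | p | q

yes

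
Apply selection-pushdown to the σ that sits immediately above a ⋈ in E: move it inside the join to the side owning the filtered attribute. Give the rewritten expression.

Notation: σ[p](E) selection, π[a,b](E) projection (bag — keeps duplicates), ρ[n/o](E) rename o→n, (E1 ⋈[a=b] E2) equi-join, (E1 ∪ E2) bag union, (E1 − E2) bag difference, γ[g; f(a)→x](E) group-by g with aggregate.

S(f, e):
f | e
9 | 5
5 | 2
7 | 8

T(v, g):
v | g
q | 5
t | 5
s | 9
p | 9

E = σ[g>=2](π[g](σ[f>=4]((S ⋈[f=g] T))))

σ filters on f, owned by the left side.
E' = σ[g>=2](π[g]((σ[f>=4](S) ⋈[f=g] T)))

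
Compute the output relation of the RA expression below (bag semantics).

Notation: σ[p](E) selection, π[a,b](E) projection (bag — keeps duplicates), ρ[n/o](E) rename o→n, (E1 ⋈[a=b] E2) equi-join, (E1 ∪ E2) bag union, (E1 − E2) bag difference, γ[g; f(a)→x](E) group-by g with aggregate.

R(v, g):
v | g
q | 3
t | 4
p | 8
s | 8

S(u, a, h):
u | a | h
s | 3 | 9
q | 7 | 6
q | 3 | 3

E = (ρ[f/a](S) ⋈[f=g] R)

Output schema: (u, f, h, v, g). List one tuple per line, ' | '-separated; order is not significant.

Subexpression sizes:
  S → 3
  ρ[f/a](S) → 3
  R → 4
  (ρ[f/a](S) ⋈[f=g] R) → 2

== RESULT ==
u | f | h | v | g
q | 3 | 3 | q | 3
s | 3 | 9 | q | 3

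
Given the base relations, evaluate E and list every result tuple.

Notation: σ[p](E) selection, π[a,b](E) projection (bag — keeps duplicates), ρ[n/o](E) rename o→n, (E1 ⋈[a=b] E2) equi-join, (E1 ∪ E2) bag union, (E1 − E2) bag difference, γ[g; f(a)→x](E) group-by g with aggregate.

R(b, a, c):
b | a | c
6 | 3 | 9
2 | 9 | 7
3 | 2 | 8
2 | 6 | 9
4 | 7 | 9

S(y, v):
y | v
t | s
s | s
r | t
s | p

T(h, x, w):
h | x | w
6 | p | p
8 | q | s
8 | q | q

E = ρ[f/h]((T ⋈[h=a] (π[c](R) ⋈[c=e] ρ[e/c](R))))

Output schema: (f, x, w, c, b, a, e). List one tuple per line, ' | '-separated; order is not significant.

Row counts bottom-up:
  T → 3
  R → 5
  π[c](R) → 5
  R → 5
  ρ[e/c](R) → 5
  (π[c](R) ⋈[c=e] ρ[e/c](R)) → 11
  (T ⋈[h=a] (π[c](R) ⋈[c=e] ρ[e/c](R))) → 3
  ρ[f/h]((T ⋈[h=a] (π[c](R) ⋈[c=e] ρ[e/c](R)))) → 3

== RESULT ==
f | x | w | c | b | a | e
6 | p | p | 9 | 2 | 6 | 9
6 | p | p | 9 | 2 | 6 | 9
6 | p | p | 9 | 2 | 6 | 9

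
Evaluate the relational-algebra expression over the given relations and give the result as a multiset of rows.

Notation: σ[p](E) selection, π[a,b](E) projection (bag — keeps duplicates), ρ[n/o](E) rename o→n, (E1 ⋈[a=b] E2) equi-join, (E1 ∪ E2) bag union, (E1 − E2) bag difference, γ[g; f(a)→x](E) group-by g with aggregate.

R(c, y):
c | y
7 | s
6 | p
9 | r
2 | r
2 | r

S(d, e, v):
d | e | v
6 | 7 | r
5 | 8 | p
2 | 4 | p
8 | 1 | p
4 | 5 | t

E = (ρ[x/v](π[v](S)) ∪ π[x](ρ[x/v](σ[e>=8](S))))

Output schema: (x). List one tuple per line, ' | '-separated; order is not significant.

Subexpression sizes:
  S → 5
  π[v](S) → 5
  ρ[x/v](π[v](S)) → 5
  S → 5
  σ[e>=8](S) → 1
  ρ[x/v](σ[e>=8](S)) → 1
  π[x](ρ[x/v](σ[e>=8](S))) → 1
  (ρ[x/v](π[v](S)) ∪ π[x](ρ[x/v](σ[e>=8](S)))) → 6

== RESULT ==
x
p
p
p
p
r
t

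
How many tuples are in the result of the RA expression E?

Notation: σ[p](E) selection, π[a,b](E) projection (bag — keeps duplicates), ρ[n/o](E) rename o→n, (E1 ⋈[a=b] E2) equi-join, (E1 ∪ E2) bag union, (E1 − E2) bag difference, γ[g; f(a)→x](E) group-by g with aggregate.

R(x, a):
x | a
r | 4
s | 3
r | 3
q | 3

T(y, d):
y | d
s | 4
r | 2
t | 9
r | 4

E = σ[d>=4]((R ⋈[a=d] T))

Subexpression sizes:
  R → 4
  T → 4
  (R ⋈[a=d] T) → 2
  σ[d>=4]((R ⋈[a=d] T)) → 2

|E| = 2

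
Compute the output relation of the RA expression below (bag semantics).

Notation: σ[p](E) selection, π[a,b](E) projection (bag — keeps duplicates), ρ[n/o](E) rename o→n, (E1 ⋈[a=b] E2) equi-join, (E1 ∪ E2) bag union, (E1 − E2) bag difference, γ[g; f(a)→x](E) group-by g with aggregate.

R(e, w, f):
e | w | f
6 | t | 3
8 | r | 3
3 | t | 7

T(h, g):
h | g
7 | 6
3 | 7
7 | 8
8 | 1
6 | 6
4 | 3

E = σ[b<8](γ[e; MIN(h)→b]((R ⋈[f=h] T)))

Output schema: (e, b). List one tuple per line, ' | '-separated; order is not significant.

Subexpression sizes:
  R → 3
  T → 6
  (R ⋈[f=h] T) → 4
  γ[e; MIN(h)→b]((R ⋈[f=h] T)) → 3
  σ[b<8](γ[e; MIN(h)→b]((R ⋈[f=h] T))) → 3

== RESULT ==
e | b
3 | 7
6 | 3
8 | 3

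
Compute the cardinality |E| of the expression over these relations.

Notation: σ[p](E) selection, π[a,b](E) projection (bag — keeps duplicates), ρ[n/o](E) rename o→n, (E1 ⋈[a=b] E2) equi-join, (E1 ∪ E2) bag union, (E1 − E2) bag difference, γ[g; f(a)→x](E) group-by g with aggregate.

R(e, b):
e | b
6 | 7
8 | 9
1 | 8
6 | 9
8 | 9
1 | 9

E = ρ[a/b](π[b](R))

Per-node cardinality:
  R → 6
  π[b](R) → 6
  ρ[a/b](π[b](R)) → 6

|E| = 6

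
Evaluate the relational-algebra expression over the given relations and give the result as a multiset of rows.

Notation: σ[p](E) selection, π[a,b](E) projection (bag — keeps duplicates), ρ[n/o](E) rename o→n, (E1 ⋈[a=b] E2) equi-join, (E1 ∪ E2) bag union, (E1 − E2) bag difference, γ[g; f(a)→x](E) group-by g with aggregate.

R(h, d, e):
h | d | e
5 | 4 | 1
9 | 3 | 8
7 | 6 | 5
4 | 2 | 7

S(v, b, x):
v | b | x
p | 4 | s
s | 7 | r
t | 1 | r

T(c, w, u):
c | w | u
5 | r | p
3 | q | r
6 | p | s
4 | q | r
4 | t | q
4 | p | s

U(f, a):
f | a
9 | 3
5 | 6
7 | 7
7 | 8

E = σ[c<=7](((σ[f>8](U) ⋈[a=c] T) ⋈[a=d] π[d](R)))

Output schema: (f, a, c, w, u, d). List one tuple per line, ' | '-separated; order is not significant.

Per-node cardinality:
  U → 4
  σ[f>8](U) → 1
  T → 6
  (σ[f>8](U) ⋈[a=c] T) → 1
  R → 4
  π[d](R) → 4
  ((σ[f>8](U) ⋈[a=c] T) ⋈[a=d] π[d](R)) → 1
  σ[c<=7](((σ[f>8](U) ⋈[a=c] T) ⋈[a=d] π[d](R))) → 1

== RESULT ==
f | a | c | w | u | d
9 | 3 | 3 | q | r | 3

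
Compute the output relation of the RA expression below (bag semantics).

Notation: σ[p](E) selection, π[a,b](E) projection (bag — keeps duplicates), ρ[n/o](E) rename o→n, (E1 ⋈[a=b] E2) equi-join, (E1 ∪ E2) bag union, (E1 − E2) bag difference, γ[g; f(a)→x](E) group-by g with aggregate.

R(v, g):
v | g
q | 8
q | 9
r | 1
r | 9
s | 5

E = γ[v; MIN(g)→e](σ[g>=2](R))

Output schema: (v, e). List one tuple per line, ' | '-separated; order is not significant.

Stepwise |·|:
  R → 5
  σ[g>=2](R) → 4
  γ[v; MIN(g)→e](σ[g>=2](R)) → 3

== RESULT ==
v | e
q | 8
r | 9
s | 5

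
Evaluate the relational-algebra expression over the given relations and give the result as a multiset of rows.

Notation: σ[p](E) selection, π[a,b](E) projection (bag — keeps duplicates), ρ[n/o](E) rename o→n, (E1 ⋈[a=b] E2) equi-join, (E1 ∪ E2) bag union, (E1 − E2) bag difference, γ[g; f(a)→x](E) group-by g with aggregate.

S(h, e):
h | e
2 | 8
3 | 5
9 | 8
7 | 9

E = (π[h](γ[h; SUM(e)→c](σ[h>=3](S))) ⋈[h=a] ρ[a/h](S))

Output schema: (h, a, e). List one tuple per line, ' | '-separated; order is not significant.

Row counts bottom-up:
  S → 4
  σ[h>=3](S) → 3
  γ[h; SUM(e)→c](σ[h>=3](S)) → 3
  π[h](γ[h; SUM(e)→c](σ[h>=3](S))) → 3
  S → 4
  ρ[a/h](S) → 4
  (π[h](γ[h; SUM(e)→c](σ[h>=3](S))) ⋈[h=a] ρ[a/h](S)) → 3

== RESULT ==
h | a | e
3 | 3 | 5
7 | 7 | 9
9 | 9 | 8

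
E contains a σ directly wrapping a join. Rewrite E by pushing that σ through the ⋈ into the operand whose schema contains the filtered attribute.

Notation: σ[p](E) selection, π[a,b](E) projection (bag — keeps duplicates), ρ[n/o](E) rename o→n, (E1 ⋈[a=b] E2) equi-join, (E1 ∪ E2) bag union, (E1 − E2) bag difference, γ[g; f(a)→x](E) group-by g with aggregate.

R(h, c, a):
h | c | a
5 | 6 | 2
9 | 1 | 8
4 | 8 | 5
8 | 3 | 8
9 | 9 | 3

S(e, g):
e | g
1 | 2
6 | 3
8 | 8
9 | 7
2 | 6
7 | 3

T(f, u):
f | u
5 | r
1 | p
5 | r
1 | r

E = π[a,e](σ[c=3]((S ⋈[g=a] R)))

σ filters on c, owned by the right side.
E' = π[a,e]((S ⋈[g=a] σ[c=3](R)))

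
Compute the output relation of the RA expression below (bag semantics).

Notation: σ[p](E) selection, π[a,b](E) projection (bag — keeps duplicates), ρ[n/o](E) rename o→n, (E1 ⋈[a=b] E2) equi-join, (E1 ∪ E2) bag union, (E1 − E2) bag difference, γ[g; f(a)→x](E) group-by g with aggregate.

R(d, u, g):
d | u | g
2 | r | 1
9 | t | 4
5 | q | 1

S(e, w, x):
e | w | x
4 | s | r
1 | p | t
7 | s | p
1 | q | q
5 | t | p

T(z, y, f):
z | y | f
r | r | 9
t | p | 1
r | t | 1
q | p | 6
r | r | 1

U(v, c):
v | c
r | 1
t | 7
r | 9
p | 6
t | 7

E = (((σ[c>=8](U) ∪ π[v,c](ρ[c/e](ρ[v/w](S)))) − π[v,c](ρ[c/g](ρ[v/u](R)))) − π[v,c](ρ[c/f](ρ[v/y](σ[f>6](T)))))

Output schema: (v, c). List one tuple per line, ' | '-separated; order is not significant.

Stepwise |·|:
  U → 5
  σ[c>=8](U) → 1
  S → 5
  ρ[v/w](S) → 5
  ρ[c/e](ρ[v/w](S)) → 5
  π[v,c](ρ[c/e](ρ[v/w](S))) → 5
  (σ[c>=8](U) ∪ π[v,c](ρ[c/e](ρ[v/w](S)))) → 6
  R → 3
  ρ[v/u](R) → 3
  ρ[c/g](ρ[v/u](R)) → 3
  π[v,c](ρ[c/g](ρ[v/u](R))) → 3
  ((σ[c>=8](U) ∪ π[v,c](ρ[c/e](ρ[v/w](S)))) − π[v,c](ρ[c/g](ρ[v/u](R)))) → 5
  T → 5
  σ[f>6](T) → 1
  ρ[v/y](σ[f>6](T)) → 1
  ρ[c/f](ρ[v/y](σ[f>6](T))) → 1
  π[v,c](ρ[c/f](ρ[v/y](σ[f>6](T)))) → 1
  (((σ[c>=8](U) ∪ π[v,c](ρ[c/e](ρ[v/w](S)))) − π[v,c](ρ[c/g](ρ[v/u](R)))) − π[v,c](ρ[c/f](ρ[v/y](σ[f>6](T))))) → 4

== RESULT ==
v | c
p | 1
s | 4
s | 7
t | 5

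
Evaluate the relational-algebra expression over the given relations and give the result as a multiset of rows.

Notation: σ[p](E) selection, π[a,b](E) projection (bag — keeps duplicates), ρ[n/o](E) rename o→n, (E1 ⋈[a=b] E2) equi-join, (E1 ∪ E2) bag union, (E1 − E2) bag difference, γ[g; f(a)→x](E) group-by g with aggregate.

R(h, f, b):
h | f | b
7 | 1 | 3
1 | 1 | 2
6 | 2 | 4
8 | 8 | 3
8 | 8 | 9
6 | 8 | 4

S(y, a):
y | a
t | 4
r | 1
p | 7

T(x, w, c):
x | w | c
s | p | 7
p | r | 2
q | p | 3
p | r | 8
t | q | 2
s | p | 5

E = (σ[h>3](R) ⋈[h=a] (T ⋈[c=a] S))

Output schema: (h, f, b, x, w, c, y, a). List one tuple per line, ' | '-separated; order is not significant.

Per-node cardinality:
  R → 6
  σ[h>3](R) → 5
  T → 6
  S → 3
  (T ⋈[c=a] S) → 1
  (σ[h>3](R) ⋈[h=a] (T ⋈[c=a] S)) → 1

== RESULT ==
h | f | b | x | w | c | y | a
7 | 1 | 3 | s | p | 7 | p | 7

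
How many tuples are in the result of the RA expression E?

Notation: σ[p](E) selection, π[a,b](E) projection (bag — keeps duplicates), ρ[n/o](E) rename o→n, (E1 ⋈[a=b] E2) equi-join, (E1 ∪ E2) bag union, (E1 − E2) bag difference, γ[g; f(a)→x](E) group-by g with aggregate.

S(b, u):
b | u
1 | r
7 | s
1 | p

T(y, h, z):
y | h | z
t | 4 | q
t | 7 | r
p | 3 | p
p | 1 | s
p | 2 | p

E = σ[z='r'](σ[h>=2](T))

Per-node cardinality:
  T → 5
  σ[h>=2](T) → 4
  σ[z='r'](σ[h>=2](T)) → 1

|E| = 1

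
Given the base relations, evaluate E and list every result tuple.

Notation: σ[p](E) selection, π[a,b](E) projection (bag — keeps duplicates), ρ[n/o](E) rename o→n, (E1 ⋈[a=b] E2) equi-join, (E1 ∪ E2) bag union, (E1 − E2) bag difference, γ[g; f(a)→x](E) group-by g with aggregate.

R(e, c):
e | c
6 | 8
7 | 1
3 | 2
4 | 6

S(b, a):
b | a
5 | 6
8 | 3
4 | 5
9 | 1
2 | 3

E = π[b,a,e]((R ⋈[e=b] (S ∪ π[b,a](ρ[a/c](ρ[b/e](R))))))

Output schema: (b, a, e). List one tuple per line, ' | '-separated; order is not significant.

Per-node cardinality:
  R → 4
  S → 5
  R → 4
  ρ[b/e](R) → 4
  ρ[a/c](ρ[b/e](R)) → 4
  π[b,a](ρ[a/c](ρ[b/e](R))) → 4
  (S ∪ π[b,a](ρ[a/c](ρ[b/e](R)))) → 9
  (R ⋈[e=b] (S ∪ π[b,a](ρ[a/c](ρ[b/e](R))))) → 5
  π[b,a,e]((R ⋈[e=b] (S ∪ π[b,a](ρ[a/c](ρ[b/e](R)))))) → 5

== RESULT ==
b | a | e
3 | 2 | 3
4 | 5 | 4
4 | 6 | 4
6 | 8 | 6
7 | 1 | 7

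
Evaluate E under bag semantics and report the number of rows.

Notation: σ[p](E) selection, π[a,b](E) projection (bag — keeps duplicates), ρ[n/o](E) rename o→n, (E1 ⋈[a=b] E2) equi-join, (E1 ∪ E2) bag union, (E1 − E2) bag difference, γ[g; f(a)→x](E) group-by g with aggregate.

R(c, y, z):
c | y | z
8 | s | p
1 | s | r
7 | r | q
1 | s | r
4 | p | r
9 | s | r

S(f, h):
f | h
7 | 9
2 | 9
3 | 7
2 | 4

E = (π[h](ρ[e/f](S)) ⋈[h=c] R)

Subexpression sizes:
  S → 4
  ρ[e/f](S) → 4
  π[h](ρ[e/f](S)) → 4
  R → 6
  (π[h](ρ[e/f](S)) ⋈[h=c] R) → 4

|E| = 4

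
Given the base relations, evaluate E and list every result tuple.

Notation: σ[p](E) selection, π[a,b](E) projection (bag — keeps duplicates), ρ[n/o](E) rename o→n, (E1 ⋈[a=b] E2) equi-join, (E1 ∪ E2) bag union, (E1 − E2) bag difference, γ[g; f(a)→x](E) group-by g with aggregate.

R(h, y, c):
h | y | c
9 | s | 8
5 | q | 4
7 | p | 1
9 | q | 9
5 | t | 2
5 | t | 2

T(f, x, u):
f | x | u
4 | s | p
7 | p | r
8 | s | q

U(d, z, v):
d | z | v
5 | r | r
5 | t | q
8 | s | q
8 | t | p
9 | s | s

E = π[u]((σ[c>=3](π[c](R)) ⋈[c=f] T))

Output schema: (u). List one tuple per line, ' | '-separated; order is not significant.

Per-node cardinality:
  R → 6
  π[c](R) → 6
  σ[c>=3](π[c](R)) → 3
  T → 3
  (σ[c>=3](π[c](R)) ⋈[c=f] T) → 2
  π[u]((σ[c>=3](π[c](R)) ⋈[c=f] T)) → 2

== RESULT ==
u
p
q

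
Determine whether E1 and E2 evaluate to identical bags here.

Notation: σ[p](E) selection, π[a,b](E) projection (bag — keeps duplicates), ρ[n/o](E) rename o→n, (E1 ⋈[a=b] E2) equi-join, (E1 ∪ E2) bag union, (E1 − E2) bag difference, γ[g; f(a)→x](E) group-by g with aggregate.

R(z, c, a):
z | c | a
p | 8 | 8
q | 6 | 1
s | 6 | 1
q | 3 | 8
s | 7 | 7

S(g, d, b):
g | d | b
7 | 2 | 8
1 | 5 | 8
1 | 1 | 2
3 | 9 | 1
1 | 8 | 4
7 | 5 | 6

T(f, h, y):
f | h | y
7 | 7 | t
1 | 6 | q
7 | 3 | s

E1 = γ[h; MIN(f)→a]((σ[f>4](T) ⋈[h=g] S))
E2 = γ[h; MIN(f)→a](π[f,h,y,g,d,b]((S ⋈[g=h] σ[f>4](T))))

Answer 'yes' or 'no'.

E1 stepwise |·|:
  T → 3
  σ[f>4](T) → 2
  S → 6
  (σ[f>4](T) ⋈[h=g] S) → 3
  γ[h; MIN(f)→a]((σ[f>4](T) ⋈[h=g] S)) → 2
E2 stepwise |·|:
  S → 6
  T → 3
  σ[f>4](T) → 2
  (S ⋈[g=h] σ[f>4](T)) → 3
  π[f,h,y,g,d,b]((S ⋈[g=h] σ[f>4](T))) → 3
  γ[h; MIN(f)→a](π[f,h,y,g,d,b]((S ⋈[g=h] σ[f>4](T)))) → 2

E1 and E2 produce the same multiset:
h | a
3 | 7
7 | 7

yes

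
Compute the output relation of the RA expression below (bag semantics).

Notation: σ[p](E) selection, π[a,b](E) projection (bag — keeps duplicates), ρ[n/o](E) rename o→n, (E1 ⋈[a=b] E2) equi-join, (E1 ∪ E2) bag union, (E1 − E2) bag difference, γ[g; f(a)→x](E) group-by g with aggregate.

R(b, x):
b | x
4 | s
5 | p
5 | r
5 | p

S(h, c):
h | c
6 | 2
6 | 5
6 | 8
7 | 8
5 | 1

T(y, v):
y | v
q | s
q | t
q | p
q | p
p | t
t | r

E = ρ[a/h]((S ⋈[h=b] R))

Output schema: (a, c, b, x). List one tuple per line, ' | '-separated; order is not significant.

Stepwise |·|:
  S → 5
  R → 4
  (S ⋈[h=b] R) → 3
  ρ[a/h]((S ⋈[h=b] R)) → 3

== RESULT ==
a | c | b | x
5 | 1 | 5 | p
5 | 1 | 5 | p
5 | 1 | 5 | r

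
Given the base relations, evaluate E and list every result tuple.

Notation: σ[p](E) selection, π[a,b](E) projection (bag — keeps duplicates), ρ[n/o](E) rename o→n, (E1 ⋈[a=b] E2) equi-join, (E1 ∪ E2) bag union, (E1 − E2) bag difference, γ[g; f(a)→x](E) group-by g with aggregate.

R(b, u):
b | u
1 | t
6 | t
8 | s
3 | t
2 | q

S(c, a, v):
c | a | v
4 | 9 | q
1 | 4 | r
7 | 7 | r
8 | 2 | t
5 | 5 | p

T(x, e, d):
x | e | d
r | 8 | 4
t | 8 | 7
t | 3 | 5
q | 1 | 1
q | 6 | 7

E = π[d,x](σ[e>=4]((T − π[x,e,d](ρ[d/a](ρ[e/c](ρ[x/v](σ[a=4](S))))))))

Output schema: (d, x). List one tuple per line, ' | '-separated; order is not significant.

Stepwise |·|:
  T → 5
  S → 5
  σ[a=4](S) → 1
  ρ[x/v](σ[a=4](S)) → 1
  ρ[e/c](ρ[x/v](σ[a=4](S))) → 1
  ρ[d/a](ρ[e/c](ρ[x/v](σ[a=4](S)))) → 1
  π[x,e,d](ρ[d/a](ρ[e/c](ρ[x/v](σ[a=4](S))))) → 1
  (T − π[x,e,d](ρ[d/a](ρ[e/c](ρ[x/v](σ[a=4](S)))))) → 5
  σ[e>=4]((T − π[x,e,d](ρ[d/a](ρ[e/c](ρ[x/v](σ[a=4](S))))))) → 3
  π[d,x](σ[e>=4]((T − π[x,e,d](ρ[d/a](ρ[e/c](ρ[x/v](σ[a=4](S)))))))) → 3

== RESULT ==
d | x
4 | r
7 | q
7 | t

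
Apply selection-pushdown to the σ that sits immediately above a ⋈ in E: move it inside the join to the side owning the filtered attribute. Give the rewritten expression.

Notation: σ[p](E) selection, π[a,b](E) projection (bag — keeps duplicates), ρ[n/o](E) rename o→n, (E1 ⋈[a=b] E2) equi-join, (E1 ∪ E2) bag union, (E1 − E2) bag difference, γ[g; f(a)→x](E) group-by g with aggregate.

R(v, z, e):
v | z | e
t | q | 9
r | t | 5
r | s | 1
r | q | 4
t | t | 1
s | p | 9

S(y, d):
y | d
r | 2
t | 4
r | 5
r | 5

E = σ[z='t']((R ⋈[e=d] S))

σ filters on z, owned by the left side.
E' = (σ[z='t'](R) ⋈[e=d] S)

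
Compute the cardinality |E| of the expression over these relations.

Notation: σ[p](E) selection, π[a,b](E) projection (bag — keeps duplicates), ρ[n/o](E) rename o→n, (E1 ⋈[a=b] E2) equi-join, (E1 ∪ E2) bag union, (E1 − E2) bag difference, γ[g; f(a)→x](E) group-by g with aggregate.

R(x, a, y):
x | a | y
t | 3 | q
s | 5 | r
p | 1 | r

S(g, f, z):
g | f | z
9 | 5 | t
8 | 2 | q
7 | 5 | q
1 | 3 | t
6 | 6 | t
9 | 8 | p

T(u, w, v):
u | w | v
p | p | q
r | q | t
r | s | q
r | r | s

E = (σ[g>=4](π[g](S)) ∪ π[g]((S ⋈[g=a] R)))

Stepwise |·|:
  S → 6
  π[g](S) → 6
  σ[g>=4](π[g](S)) → 5
  S → 6
  R → 3
  (S ⋈[g=a] R) → 1
  π[g]((S ⋈[g=a] R)) → 1
  (σ[g>=4](π[g](S)) ∪ π[g]((S ⋈[g=a] R))) → 6

|E| = 6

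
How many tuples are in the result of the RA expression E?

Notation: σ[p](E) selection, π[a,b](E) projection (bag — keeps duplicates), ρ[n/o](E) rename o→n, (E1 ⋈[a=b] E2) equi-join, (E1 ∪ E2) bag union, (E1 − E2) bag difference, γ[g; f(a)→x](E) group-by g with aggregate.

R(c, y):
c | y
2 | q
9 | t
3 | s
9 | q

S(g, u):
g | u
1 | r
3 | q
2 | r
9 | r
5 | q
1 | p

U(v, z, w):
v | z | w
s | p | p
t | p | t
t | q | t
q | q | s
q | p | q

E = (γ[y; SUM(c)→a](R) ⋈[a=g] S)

Subexpression sizes:
  R → 4
  γ[y; SUM(c)→a](R) → 3
  S → 6
  (γ[y; SUM(c)→a](R) ⋈[a=g] S) → 2

|E| = 2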